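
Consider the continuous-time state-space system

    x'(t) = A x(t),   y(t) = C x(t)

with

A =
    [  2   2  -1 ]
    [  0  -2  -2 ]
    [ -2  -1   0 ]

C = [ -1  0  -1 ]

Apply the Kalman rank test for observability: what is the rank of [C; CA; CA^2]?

CA = [[0, -1, 1]]
CA^2 = [[-2, 1, 2]]
Observability matrix O = [C; CA; CA^2] = [[-1, 0, -1], [0, -1, 1], [-2, 1, 2]]
det(O) = (-1)·((-1)·2 - 1·1) - 0·(0·2 - 1·(-2)) + (-1)·(0·1 - (-1)·(-2)) = (-1)·(-3) - 0·2 + (-1)·(-2) = 5 ≠ 0, so rank(O) = 3.
rank(O) = 3 = n, so the pair (A, C) is completely observable.

3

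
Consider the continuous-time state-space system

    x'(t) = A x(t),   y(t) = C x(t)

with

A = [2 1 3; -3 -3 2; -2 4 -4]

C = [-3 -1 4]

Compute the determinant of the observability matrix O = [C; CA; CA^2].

CA = [[-11, 16, -27]]
CA^2 = [[-16, -167, 107]]
Observability matrix O = [C; CA; CA^2] = [[-3, -1, 4], [-11, 16, -27], [-16, -167, 107]]
Expanding along the first row, det(O) = (-3)·(16·107 - (-27)·(-167)) - (-1)·((-11)·107 - (-27)·(-16)) + 4·((-11)·(-167) - 16·(-16)) = (-3)·(-2797) - (-1)·(-1609) + 4·2093 = 15154
Since det(O) ≠ 0, rank(O) = 3 and the system is completely observable.

15154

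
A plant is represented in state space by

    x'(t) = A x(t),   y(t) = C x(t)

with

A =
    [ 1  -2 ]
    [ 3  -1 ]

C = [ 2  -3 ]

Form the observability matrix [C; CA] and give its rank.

2

CA = [[-7, -1]]
Observability matrix O = [C; CA] = [[2, -3], [-7, -1]]
det(O) = 2·(-1) - (-3)·(-7) = -2 - 21 = -23 ≠ 0, so rank(O) = 2.
rank(O) = 2 = n, so the pair (A, C) is completely observable.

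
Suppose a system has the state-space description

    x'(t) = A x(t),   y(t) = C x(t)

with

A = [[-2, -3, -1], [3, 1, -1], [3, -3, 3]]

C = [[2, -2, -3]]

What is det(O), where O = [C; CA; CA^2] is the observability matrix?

6993

CA = [[-19, 1, -9]]
CA^2 = [[14, 85, -9]]
Observability matrix O = [C; CA; CA^2] = [[2, -2, -3], [-19, 1, -9], [14, 85, -9]]
Expanding along the first row, det(O) = 2·(1·(-9) - (-9)·85) - (-2)·((-19)·(-9) - (-9)·14) + (-3)·((-19)·85 - 1·14) = 2·756 - (-2)·297 + (-3)·(-1629) = 6993
Since det(O) ≠ 0, rank(O) = 3 and the system is completely observable.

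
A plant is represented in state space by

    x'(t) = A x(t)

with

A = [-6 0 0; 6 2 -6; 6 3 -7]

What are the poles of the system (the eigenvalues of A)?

-6, -4, -1

det(sI - A) = s^3 - (tr A)s^2 + (M11 + M22 + M33)s - det A, where Mii is the 2×2 principal minor of A obtained by deleting row i and column i.
tr A = (-6) + 2 + (-7) = -11; M11 = 2·(-7) - (-6)·3 = -14 - (-18) = 4; M22 = (-6)·(-7) - 0·6 = 42 - 0 = 42; M33 = (-6)·2 - 0·6 = -12 - 0 = -12; sum of minors = 34.
det A = (-6)·(2·(-7) - (-6)·3) - 0·(6·(-7) - (-6)·6) + 0·(6·3 - 2·6) = (-6)·4 - 0·(-6) + 0·6 = -24.
So p(s) = det(sI - A) = s^3 + 11s^2 + 34s + 24.
Rational-root test: any integer root divides 24. Testing small divisors, s = -1 works: p(-1) = -1 + 11 + (-34) + 24 = 0, so (s + 1) is a factor.
Dividing, p(s) = (s + 1)(s^2 + 10s + 24).
Factor s^2 + 10s + 24: two numbers with sum -10 and product 24 are -4 and -6, so s^2 + 10s + 24 = (s + 4)(s + 6).
Hence p(s) = (s + 1) (s + 4) (s + 6), with roots -6, -4, -1.
All eigenvalues have negative real part, so the system is asymptotically stable.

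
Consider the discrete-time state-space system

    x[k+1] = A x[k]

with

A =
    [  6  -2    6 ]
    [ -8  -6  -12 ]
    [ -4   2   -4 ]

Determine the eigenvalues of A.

det(zI - A) = z^3 - (tr A)z^2 + (M11 + M22 + M33)z - det A, where Mii is the 2×2 principal minor of A obtained by deleting row i and column i.
tr A = 6 + (-6) + (-4) = -4; M11 = (-6)·(-4) - (-12)·2 = 24 - (-24) = 48; M22 = 6·(-4) - 6·(-4) = -24 - (-24) = 0; M33 = 6·(-6) - (-2)·(-8) = -36 - 16 = -52; sum of minors = -4.
det A = 6·((-6)·(-4) - (-12)·2) - (-2)·((-8)·(-4) - (-12)·(-4)) + 6·((-8)·2 - (-6)·(-4)) = 6·48 - (-2)·(-16) + 6·(-40) = 16.
So p(z) = det(zI - A) = z^3 + 4z^2 - 4z - 16.
Rational-root test: any integer root divides -16. Testing small divisors, z = -2 works: p(-2) = -8 + 16 + 8 + (-16) = 0, so (z + 2) is a factor.
Dividing, p(z) = (z + 2)(z^2 + 2z - 8).
Factor z^2 + 2z - 8: two numbers with sum -2 and product -8 are 2 and -4, so z^2 + 2z - 8 = (z - 2)(z + 4).
Hence p(z) = (z - 2) (z + 2) (z + 4), with roots -4, -2, 2.

-4, -2, 2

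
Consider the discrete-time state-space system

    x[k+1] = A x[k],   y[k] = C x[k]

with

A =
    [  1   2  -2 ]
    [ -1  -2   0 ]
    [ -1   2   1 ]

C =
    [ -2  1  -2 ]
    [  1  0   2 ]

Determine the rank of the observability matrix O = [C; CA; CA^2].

CA = [[-1, -10, 2], [-1, 6, 0]]
CA^2 = [[7, 22, 4], [-7, -14, 2]]
Observability matrix O = [C; CA; CA^2] = [[-2, 1, -2], [1, 0, 2], [-1, -10, 2], [-1, 6, 0], [7, 22, 4], [-7, -14, 2]]
Take the 3×3 submatrix of O formed by rows 1, 2, 3: [[-2, 1, -2], [1, 0, 2], [-1, -10, 2]]. Its determinant is (-2)·(0·2 - 2·(-10)) - 1·(1·2 - 2·(-1)) + (-2)·(1·(-10) - 0·(-1)) = (-2)·20 - 1·4 + (-2)·(-10) = -24 ≠ 0.
So rank(O) ≥ 3; since O has 3 columns, rank(O) = 3.
rank(O) = 3 = n, so the pair (A, C) is completely observable.

3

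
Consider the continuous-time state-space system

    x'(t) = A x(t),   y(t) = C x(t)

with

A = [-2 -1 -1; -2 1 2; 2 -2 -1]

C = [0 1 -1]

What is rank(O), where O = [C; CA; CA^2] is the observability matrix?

3

CA = [[-4, 3, 3]]
CA^2 = [[8, 1, 7]]
Observability matrix O = [C; CA; CA^2] = [[0, 1, -1], [-4, 3, 3], [8, 1, 7]]
det(O) = 0·(3·7 - 3·1) - 1·((-4)·7 - 3·8) + (-1)·((-4)·1 - 3·8) = 0·18 - 1·(-52) + (-1)·(-28) = 80 ≠ 0, so rank(O) = 3.
rank(O) = 3 = n, so the pair (A, C) is completely observable.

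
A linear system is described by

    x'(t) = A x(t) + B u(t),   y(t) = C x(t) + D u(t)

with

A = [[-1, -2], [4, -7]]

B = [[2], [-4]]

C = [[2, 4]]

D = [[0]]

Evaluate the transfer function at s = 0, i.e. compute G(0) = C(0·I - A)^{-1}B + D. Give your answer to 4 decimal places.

G(0) = C(-A)^{-1}B + D = -C A^{-1} B + D.
det A = 15, so A^{-1} = (1/15)·adj(A) = [[-7/15, 2/15], [-4/15, -1/15]]
A^{-1} B = [-22/15, -4/15]^T
C A^{-1} B = -4
G(0) = D - C A^{-1} B = 0 - (-4) = 4

4.0000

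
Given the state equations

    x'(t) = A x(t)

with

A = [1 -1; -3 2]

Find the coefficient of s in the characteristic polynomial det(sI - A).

For a 2×2 matrix, det(sI - A) = s^2 - (tr A)s + det A.
tr A = 3, det A = -1.
So p(s) = s^2 - 3s - 1.
The coefficient of s is -3.

-3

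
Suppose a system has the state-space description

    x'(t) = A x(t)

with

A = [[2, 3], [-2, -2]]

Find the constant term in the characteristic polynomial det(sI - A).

2

For a 2×2 matrix, det(sI - A) = s^2 - (tr A)s + det A.
tr A = 0, det A = 2.
So p(s) = s^2 + 2.
The constant term is 2.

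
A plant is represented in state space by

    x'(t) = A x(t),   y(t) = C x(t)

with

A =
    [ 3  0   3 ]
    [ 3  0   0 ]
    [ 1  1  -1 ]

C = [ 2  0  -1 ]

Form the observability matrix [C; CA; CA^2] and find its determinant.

CA = [[5, -1, 7]]
CA^2 = [[19, 7, 8]]
Observability matrix O = [C; CA; CA^2] = [[2, 0, -1], [5, -1, 7], [19, 7, 8]]
Expanding along the first row, det(O) = 2·((-1)·8 - 7·7) - 0·(5·8 - 7·19) + (-1)·(5·7 - (-1)·19) = 2·(-57) - 0·(-93) + (-1)·54 = -168
Since det(O) ≠ 0, rank(O) = 3 and the system is completely observable.

-168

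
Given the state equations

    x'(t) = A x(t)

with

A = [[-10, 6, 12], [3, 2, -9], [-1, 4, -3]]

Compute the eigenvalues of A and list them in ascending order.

-6, -4, -1

det(sI - A) = s^3 - (tr A)s^2 + (M11 + M22 + M33)s - det A, where Mii is the 2×2 principal minor of A obtained by deleting row i and column i.
tr A = (-10) + 2 + (-3) = -11; M11 = 2·(-3) - (-9)·4 = -6 - (-36) = 30; M22 = (-10)·(-3) - 12·(-1) = 30 - (-12) = 42; M33 = (-10)·2 - 6·3 = -20 - 18 = -38; sum of minors = 34.
det A = (-10)·(2·(-3) - (-9)·4) - 6·(3·(-3) - (-9)·(-1)) + 12·(3·4 - 2·(-1)) = (-10)·30 - 6·(-18) + 12·14 = -24.
So p(s) = det(sI - A) = s^3 + 11s^2 + 34s + 24.
Rational-root test: any integer root divides 24. Testing small divisors, s = -1 works: p(-1) = -1 + 11 + (-34) + 24 = 0, so (s + 1) is a factor.
Dividing, p(s) = (s + 1)(s^2 + 10s + 24).
Factor s^2 + 10s + 24: two numbers with sum -10 and product 24 are -4 and -6, so s^2 + 10s + 24 = (s + 4)(s + 6).
Hence p(s) = (s + 1) (s + 4) (s + 6), with roots -6, -4, -1.
All eigenvalues have negative real part, so the system is asymptotically stable.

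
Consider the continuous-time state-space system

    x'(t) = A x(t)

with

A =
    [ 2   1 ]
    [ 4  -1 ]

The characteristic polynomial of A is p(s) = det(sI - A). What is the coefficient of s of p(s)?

For a 2×2 matrix, det(sI - A) = s^2 - (tr A)s + det A.
tr A = 1, det A = -6.
So p(s) = s^2 - s - 6.
The coefficient of s is -1.

-1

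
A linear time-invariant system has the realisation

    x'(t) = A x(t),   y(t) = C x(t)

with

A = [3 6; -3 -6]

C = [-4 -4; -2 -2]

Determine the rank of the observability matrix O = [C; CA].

CA = [[0, 0], [0, 0]]
Observability matrix O = [C; CA] = [[-4, -4], [-2, -2], [0, 0], [0, 0]]
Every row of O is a scalar multiple of row 1 = [-4, -4] (multipliers 1, 1/2, 0, 0), so the rows span a one-dimensional space.
O ≠ 0, hence rank(O) = 1.
rank(O) = 1 < n = 2, so the pair (A, C) is not completely observable.

1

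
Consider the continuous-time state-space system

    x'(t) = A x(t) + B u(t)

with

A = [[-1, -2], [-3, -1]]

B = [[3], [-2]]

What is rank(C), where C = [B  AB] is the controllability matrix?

2

AB = [[1], [-7]]
Controllability matrix C = [B  AB] = [[3, 1], [-2, -7]]
det(C) = 3·(-7) - 1·(-2) = -21 - (-2) = -19 ≠ 0, so rank(C) = 2.
rank(C) = 2 = n, so the pair (A, B) is completely controllable.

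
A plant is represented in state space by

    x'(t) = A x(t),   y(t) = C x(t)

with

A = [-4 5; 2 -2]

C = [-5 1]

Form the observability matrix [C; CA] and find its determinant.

CA = [[22, -27]]
Observability matrix O = [C; CA] = [[-5, 1], [22, -27]]
det(O) = (-5)·(-27) - 1·22 = 135 - 22 = 113
Since det(O) ≠ 0, rank(O) = 2 and the system is completely observable.

113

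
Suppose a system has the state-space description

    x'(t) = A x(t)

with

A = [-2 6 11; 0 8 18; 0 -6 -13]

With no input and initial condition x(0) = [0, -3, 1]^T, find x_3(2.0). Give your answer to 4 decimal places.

det(sI - A) = s^3 - (tr A)s^2 + (M11 + M22 + M33)s - det A, where Mii is the 2×2 principal minor of A obtained by deleting row i and column i.
tr A = (-2) + 8 + (-13) = -7; M11 = 8·(-13) - 18·(-6) = -104 - (-108) = 4; M22 = (-2)·(-13) - 11·0 = 26 - 0 = 26; M33 = (-2)·8 - 6·0 = -16 - 0 = -16; sum of minors = 14.
det A = (-2)·(8·(-13) - 18·(-6)) - 6·(0·(-13) - 18·0) + 11·(0·(-6) - 8·0) = (-2)·4 - 6·0 + 11·0 = -8.
So p(s) = det(sI - A) = s^3 + 7s^2 + 14s + 8.
Rational-root test: any integer root divides 8. Testing small divisors, s = -1 works: p(-1) = -1 + 7 + (-14) + 8 = 0, so (s + 1) is a factor.
Dividing, p(s) = (s + 1)(s^2 + 6s + 8).
Factor s^2 + 6s + 8: two numbers with sum -6 and product 8 are -2 and -4, so s^2 + 6s + 8 = (s + 2)(s + 4).
Hence p(s) = (s + 1) (s + 2) (s + 4), with roots -4, -2, -1.
The eigenvalues -4, -2, -1 are distinct and real, so A is diagonalisable and x(t) = e^{At} x(0) = V diag(e^{λ_i t}) V^{-1} x(0), where the columns of V are the eigenvectors.
λ = -4: A - (-4)I = [[2, 6, 11], [0, 12, 18], [0, -6, -9]]. v must be orthogonal to every row; (row 1) × (row 2) = [-24, -36, 24], so take v_1 = [2, 3, -2]^T.
λ = -2: A - (-2)I = [[0, 6, 11], [0, 10, 18], [0, -6, -11]]. v must be orthogonal to every row; (row 1) × (row 2) = [-2, 0, 0], so take v_2 = [1, 0, 0]^T.
λ = -1: A - (-1)I = [[-1, 6, 11], [0, 9, 18], [0, -6, -12]]. v must be orthogonal to every row; (row 1) × (row 2) = [9, 18, -9], so take v_3 = [-1, -2, 1]^T.
V = [v_1 v_2 v_3] = [[2, 1, -1], [3, 0, -2], [-2, 0, 1]] has det V = 1, so V^{-1} = adj(V)/det V = [[0, -1, -2], [1, 0, 1], [0, -2, -3]].
Modal coordinates z(0) = V^{-1} x(0): 0·0 + (-1)·(-3) + (-2)·1 = 1; 1·0 + 0·(-3) + 1·1 = 1; 0·0 + (-2)·(-3) + (-3)·1 = 3; so z(0) = [1, 1, 3]^T.
x_3(t) = Σ_i (v_i)_3 · z_i(0) · e^{λ_i t} (row 3 of V times the modal terms).
x_3(2.0) = (-2)·1·e^{-4·2.0} + 0·1·e^{-2·2.0} + 1·3·e^{-1·2.0} = (-2)·0.000335 + 0·0.018316 + 3·0.135335 = 0.4053.

0.4053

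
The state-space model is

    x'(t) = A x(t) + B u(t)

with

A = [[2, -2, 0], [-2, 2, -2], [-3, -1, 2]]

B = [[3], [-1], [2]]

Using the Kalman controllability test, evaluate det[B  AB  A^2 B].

AB = [[8], [-12], [-4]]
A^2B = [[40], [-32], [-20]]
Controllability matrix C = [B  AB  A^2B] = [[3, 8, 40], [-1, -12, -32], [2, -4, -20]]
Expanding along the first row, det(C) = 3·((-12)·(-20) - (-32)·(-4)) - 8·((-1)·(-20) - (-32)·2) + 40·((-1)·(-4) - (-12)·2) = 3·112 - 8·84 + 40·28 = 784
Since det(C) ≠ 0, rank(C) = 3 and the system is completely controllable.

784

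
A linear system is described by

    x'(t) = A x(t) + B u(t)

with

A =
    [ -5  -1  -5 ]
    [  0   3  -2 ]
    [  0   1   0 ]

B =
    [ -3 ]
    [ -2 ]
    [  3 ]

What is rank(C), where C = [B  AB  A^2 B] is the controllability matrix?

2

AB = [[2], [-12], [-2]]
A^2B = [[12], [-32], [-12]]
Controllability matrix C = [B  AB  A^2B] = [[-3, 2, 12], [-2, -12, -32], [3, -2, -12]]
The rows r1, r2, r3 of C are linearly dependent: r1 + r3 = 0 (check each entry), so rank(C) ≤ 2.
The 2×2 minor from rows 1, 2, columns 1, 2 is (-3)·(-12) - 2·(-2) = 36 - (-4) = 40 ≠ 0, so rank(C) = 2.
rank(C) = 2 < n = 3, so the pair (A, B) is not completely controllable.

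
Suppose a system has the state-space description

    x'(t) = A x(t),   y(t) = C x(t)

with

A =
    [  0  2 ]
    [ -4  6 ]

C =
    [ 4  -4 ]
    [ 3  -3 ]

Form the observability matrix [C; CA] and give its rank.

1

CA = [[16, -16], [12, -12]]
Observability matrix O = [C; CA] = [[4, -4], [3, -3], [16, -16], [12, -12]]
Every row of O is a scalar multiple of row 1 = [4, -4] (multipliers 1, 3/4, 4, 3), so the rows span a one-dimensional space.
O ≠ 0, hence rank(O) = 1.
rank(O) = 1 < n = 2, so the pair (A, C) is not completely observable.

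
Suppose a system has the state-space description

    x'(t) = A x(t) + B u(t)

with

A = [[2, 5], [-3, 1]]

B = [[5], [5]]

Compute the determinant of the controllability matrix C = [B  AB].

AB = [[35], [-10]]
Controllability matrix C = [B  AB] = [[5, 35], [5, -10]]
det(C) = 5·(-10) - 35·5 = -50 - 175 = -225
Since det(C) ≠ 0, rank(C) = 2 and the system is completely controllable.

-225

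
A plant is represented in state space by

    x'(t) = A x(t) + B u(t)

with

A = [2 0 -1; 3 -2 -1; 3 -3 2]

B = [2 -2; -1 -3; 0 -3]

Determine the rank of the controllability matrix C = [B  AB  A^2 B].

3

AB = [[4, -1], [8, 3], [9, -3]]
A^2B = [[-1, 1], [-13, -6], [6, -18]]
Controllability matrix C = [B  AB  A^2B] = [[2, -2, 4, -1, -1, 1], [-1, -3, 8, 3, -13, -6], [0, -3, 9, -3, 6, -18]]
Take the 3×3 submatrix of C formed by columns 1, 2, 3: [[2, -2, 4], [-1, -3, 8], [0, -3, 9]]. Its determinant is 2·((-3)·9 - 8·(-3)) - (-2)·((-1)·9 - 8·0) + 4·((-1)·(-3) - (-3)·0) = 2·(-3) - (-2)·(-9) + 4·3 = -12 ≠ 0.
So rank(C) ≥ 3; since C has 3 rows, rank(C) = 3.
rank(C) = 3 = n, so the pair (A, B) is completely controllable.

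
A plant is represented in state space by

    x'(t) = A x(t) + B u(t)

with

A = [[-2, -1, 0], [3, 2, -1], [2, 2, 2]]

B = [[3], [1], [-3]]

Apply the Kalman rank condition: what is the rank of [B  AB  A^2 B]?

3

AB = [[-7], [14], [2]]
A^2B = [[0], [5], [18]]
Controllability matrix C = [B  AB  A^2B] = [[3, -7, 0], [1, 14, 5], [-3, 2, 18]]
det(C) = 3·(14·18 - 5·2) - (-7)·(1·18 - 5·(-3)) + 0·(1·2 - 14·(-3)) = 3·242 - (-7)·33 + 0·44 = 957 ≠ 0, so rank(C) = 3.
rank(C) = 3 = n, so the pair (A, B) is completely controllable.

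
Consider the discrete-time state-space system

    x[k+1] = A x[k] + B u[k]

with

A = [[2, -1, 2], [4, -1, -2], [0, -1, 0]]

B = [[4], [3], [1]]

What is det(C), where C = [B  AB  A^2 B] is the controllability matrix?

244

AB = [[7], [11], [-3]]
A^2B = [[-3], [23], [-11]]
Controllability matrix C = [B  AB  A^2B] = [[4, 7, -3], [3, 11, 23], [1, -3, -11]]
Expanding along the first row, det(C) = 4·(11·(-11) - 23·(-3)) - 7·(3·(-11) - 23·1) + (-3)·(3·(-3) - 11·1) = 4·(-52) - 7·(-56) + (-3)·(-20) = 244
Since det(C) ≠ 0, rank(C) = 3 and the system is completely controllable.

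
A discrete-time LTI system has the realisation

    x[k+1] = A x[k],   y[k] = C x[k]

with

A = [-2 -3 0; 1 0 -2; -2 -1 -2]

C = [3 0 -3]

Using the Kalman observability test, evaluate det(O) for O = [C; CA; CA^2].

432

CA = [[0, -6, 6]]
CA^2 = [[-18, -6, 0]]
Observability matrix O = [C; CA; CA^2] = [[3, 0, -3], [0, -6, 6], [-18, -6, 0]]
Expanding along the first row, det(O) = 3·((-6)·0 - 6·(-6)) - 0·(0·0 - 6·(-18)) + (-3)·(0·(-6) - (-6)·(-18)) = 3·36 - 0·108 + (-3)·(-108) = 432
Since det(O) ≠ 0, rank(O) = 3 and the system is completely observable.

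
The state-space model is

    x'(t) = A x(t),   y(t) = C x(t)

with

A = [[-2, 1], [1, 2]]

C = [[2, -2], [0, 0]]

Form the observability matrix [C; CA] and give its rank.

CA = [[-6, -2], [0, 0]]
Observability matrix O = [C; CA] = [[2, -2], [0, 0], [-6, -2], [0, 0]]
Take the 2×2 submatrix of O formed by rows 1, 3: [[2, -2], [-6, -2]]. Its determinant is 2·(-2) - (-2)·(-6) = -4 - 12 = -16 ≠ 0.
So rank(O) ≥ 2; since O has 2 columns, rank(O) = 2.
rank(O) = 2 = n, so the pair (A, C) is completely observable.

2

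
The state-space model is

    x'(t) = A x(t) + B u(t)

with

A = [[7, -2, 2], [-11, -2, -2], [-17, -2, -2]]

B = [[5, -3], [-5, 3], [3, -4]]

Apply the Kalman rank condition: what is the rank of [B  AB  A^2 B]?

2

AB = [[51, -35], [-51, 35], [-81, 53]]
A^2B = [[297, -209], [-297, 209], [-603, 419]]
Controllability matrix C = [B  AB  A^2B] = [[5, -3, 51, -35, 297, -209], [-5, 3, -51, 35, -297, 209], [3, -4, -81, 53, -603, 419]]
The rows r1, r2, r3 of C are linearly dependent: r1 + r2 = 0 (check each entry), so rank(C) ≤ 2.
The 2×2 minor from rows 1, 3, columns 1, 2 is 5·(-4) - (-3)·3 = -20 - (-9) = -11 ≠ 0, so rank(C) = 2.
rank(C) = 2 < n = 3, so the pair (A, B) is not completely controllable.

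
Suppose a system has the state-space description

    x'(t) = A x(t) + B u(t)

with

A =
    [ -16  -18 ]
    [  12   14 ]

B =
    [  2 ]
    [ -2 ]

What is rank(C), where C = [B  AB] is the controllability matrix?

AB = [[4], [-4]]
Controllability matrix C = [B  AB] = [[2, 4], [-2, -4]]
Every column of C is a scalar multiple of column 1 = [2, -2] (multipliers 1, 2), so the columns span a one-dimensional space.
C ≠ 0, hence rank(C) = 1.
rank(C) = 1 < n = 2, so the pair (A, B) is not completely controllable.

1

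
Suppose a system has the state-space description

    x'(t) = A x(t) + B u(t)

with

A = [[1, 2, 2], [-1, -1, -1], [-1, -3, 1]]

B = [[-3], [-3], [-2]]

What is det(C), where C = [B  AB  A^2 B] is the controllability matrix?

-539

AB = [[-13], [8], [10]]
A^2B = [[23], [-5], [-1]]
Controllability matrix C = [B  AB  A^2B] = [[-3, -13, 23], [-3, 8, -5], [-2, 10, -1]]
Expanding along the first row, det(C) = (-3)·(8·(-1) - (-5)·10) - (-13)·((-3)·(-1) - (-5)·(-2)) + 23·((-3)·10 - 8·(-2)) = (-3)·42 - (-13)·(-7) + 23·(-14) = -539
Since det(C) ≠ 0, rank(C) = 3 and the system is completely controllable.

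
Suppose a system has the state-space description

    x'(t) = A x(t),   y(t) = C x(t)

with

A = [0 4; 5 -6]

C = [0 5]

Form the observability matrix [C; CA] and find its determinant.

CA = [[25, -30]]
Observability matrix O = [C; CA] = [[0, 5], [25, -30]]
det(O) = 0·(-30) - 5·25 = 0 - 125 = -125
Since det(O) ≠ 0, rank(O) = 2 and the system is completely observable.

-125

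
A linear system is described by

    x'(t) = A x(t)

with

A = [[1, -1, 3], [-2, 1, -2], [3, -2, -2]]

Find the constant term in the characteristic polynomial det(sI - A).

-7

Expand det(sI - A) for the 3×3 matrix.
p(s) = s^3 - 18s - 7.
(Check: constant term = det(-A) = (-1)^3 det A = -7; coefficient of s^2 = -tr A = 0.)
The constant term is -7.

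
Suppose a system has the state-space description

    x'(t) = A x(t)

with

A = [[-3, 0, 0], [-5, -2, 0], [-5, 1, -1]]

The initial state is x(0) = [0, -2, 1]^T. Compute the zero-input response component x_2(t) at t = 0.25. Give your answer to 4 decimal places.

det(sI - A) = s^3 - (tr A)s^2 + (M11 + M22 + M33)s - det A, where Mii is the 2×2 principal minor of A obtained by deleting row i and column i.
tr A = (-3) + (-2) + (-1) = -6; M11 = (-2)·(-1) - 0·1 = 2 - 0 = 2; M22 = (-3)·(-1) - 0·(-5) = 3 - 0 = 3; M33 = (-3)·(-2) - 0·(-5) = 6 - 0 = 6; sum of minors = 11.
det A = (-3)·((-2)·(-1) - 0·1) - 0·((-5)·(-1) - 0·(-5)) + 0·((-5)·1 - (-2)·(-5)) = (-3)·2 - 0·5 + 0·(-15) = -6.
So p(s) = det(sI - A) = s^3 + 6s^2 + 11s + 6.
Rational-root test: any integer root divides 6. Testing small divisors, s = -1 works: p(-1) = -1 + 6 + (-11) + 6 = 0, so (s + 1) is a factor.
Dividing, p(s) = (s + 1)(s^2 + 5s + 6).
Factor s^2 + 5s + 6: two numbers with sum -5 and product 6 are -2 and -3, so s^2 + 5s + 6 = (s + 2)(s + 3).
Hence p(s) = (s + 1) (s + 2) (s + 3), with roots -3, -2, -1.
The eigenvalues -3, -2, -1 are distinct and real, so A is diagonalisable and x(t) = e^{At} x(0) = V diag(e^{λ_i t}) V^{-1} x(0), where the columns of V are the eigenvectors.
λ = -3: A - (-3)I = [[0, 0, 0], [-5, 1, 0], [-5, 1, 2]]. v must be orthogonal to every row; (row 2) × (row 3) = [2, 10, 0], so take v_1 = [1, 5, 0]^T.
λ = -2: A - (-2)I = [[-1, 0, 0], [-5, 0, 0], [-5, 1, 1]]. v must be orthogonal to every row; (row 1) × (row 3) = [0, 1, -1], so take v_2 = [0, -1, 1]^T.
λ = -1: A - (-1)I = [[-2, 0, 0], [-5, -1, 0], [-5, 1, 0]]. v must be orthogonal to every row; (row 1) × (row 2) = [0, 0, 2], so take v_3 = [0, 0, 1]^T.
V = [v_1 v_2 v_3] = [[1, 0, 0], [5, -1, 0], [0, 1, 1]] has det V = -1, so V^{-1} = adj(V)/det V = [[1, 0, 0], [5, -1, 0], [-5, 1, 1]].
Modal coordinates z(0) = V^{-1} x(0): 1·0 + 0·(-2) + 0·1 = 0; 5·0 + (-1)·(-2) + 0·1 = 2; (-5)·0 + 1·(-2) + 1·1 = -1; so z(0) = [0, 2, -1]^T.
x_2(t) = Σ_i (v_i)_2 · z_i(0) · e^{λ_i t} (row 2 of V times the modal terms).
x_2(0.25) = 5·0·e^{-3·0.25} + (-1)·2·e^{-2·0.25} + 0·(-1)·e^{-1·0.25} = 0·0.472367 + (-2)·0.606531 + 0·0.778801 = -1.2131.

-1.2131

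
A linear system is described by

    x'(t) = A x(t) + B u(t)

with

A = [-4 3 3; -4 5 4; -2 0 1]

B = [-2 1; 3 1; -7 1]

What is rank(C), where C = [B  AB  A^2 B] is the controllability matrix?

AB = [[-4, 2], [-5, 5], [-3, -1]]
A^2B = [[-8, 4], [-21, 13], [5, -5]]
Controllability matrix C = [B  AB  A^2B] = [[-2, 1, -4, 2, -8, 4], [3, 1, -5, 5, -21, 13], [-7, 1, -3, -1, 5, -5]]
The rows r1, r2, r3 of C are linearly dependent: -2·r1 + r2 + r3 = 0 (check each entry), so rank(C) ≤ 2.
The 2×2 minor from rows 1, 2, columns 1, 2 is (-2)·1 - 1·3 = -2 - 3 = -5 ≠ 0, so rank(C) = 2.
rank(C) = 2 < n = 3, so the pair (A, B) is not completely controllable.

2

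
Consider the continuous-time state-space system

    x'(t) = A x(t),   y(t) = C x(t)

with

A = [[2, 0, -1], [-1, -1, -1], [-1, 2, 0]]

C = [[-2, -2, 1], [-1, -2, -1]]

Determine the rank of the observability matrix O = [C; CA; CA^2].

3

CA = [[-3, 4, 4], [1, 0, 3]]
CA^2 = [[-14, 4, -1], [-1, 6, -1]]
Observability matrix O = [C; CA; CA^2] = [[-2, -2, 1], [-1, -2, -1], [-3, 4, 4], [1, 0, 3], [-14, 4, -1], [-1, 6, -1]]
Take the 3×3 submatrix of O formed by rows 1, 2, 3: [[-2, -2, 1], [-1, -2, -1], [-3, 4, 4]]. Its determinant is (-2)·((-2)·4 - (-1)·4) - (-2)·((-1)·4 - (-1)·(-3)) + 1·((-1)·4 - (-2)·(-3)) = (-2)·(-4) - (-2)·(-7) + 1·(-10) = -16 ≠ 0.
So rank(O) ≥ 3; since O has 3 columns, rank(O) = 3.
rank(O) = 3 = n, so the pair (A, C) is completely observable.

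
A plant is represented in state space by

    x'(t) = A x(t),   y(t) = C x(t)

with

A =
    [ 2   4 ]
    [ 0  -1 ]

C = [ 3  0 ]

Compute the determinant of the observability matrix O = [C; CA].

36

CA = [[6, 12]]
Observability matrix O = [C; CA] = [[3, 0], [6, 12]]
det(O) = 3·12 - 0·6 = 36 - 0 = 36
Since det(O) ≠ 0, rank(O) = 2 and the system is completely observable.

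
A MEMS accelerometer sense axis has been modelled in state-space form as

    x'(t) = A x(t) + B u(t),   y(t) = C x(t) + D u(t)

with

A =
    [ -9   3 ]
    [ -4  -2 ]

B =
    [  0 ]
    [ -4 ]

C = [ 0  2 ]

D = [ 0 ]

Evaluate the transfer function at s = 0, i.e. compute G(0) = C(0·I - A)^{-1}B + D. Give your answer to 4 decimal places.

G(0) = C(-A)^{-1}B + D = -C A^{-1} B + D.
det A = 30, so A^{-1} = (1/30)·adj(A) = [[-1/15, -1/10], [2/15, -3/10]]
A^{-1} B = [2/5, 6/5]^T
C A^{-1} B = 12/5
G(0) = D - C A^{-1} B = 0 - (12/5) = -12/5 ≈ -2.4000

-2.4000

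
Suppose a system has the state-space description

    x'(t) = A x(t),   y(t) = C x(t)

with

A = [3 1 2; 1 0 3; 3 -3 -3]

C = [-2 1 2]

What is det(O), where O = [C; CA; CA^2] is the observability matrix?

CA = [[1, -8, -7]]
CA^2 = [[-26, 22, -1]]
Observability matrix O = [C; CA; CA^2] = [[-2, 1, 2], [1, -8, -7], [-26, 22, -1]]
Expanding along the first row, det(O) = (-2)·((-8)·(-1) - (-7)·22) - 1·(1·(-1) - (-7)·(-26)) + 2·(1·22 - (-8)·(-26)) = (-2)·162 - 1·(-183) + 2·(-186) = -513
Since det(O) ≠ 0, rank(O) = 3 and the system is completely observable.

-513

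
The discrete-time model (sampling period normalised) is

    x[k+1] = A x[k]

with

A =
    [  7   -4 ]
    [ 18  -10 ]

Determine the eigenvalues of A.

det(zI - A) = z^2 - (tr A)z + det A, with tr A = 7 + (-10) = -3 and det A = 7·(-10) - (-4)·18 = -70 - (-72) = 2.
So p(z) = det(zI - A) = z^2 + 3z + 2.
Factor z^2 + 3z + 2: two numbers with sum -3 and product 2 are -1 and -2, so z^2 + 3z + 2 = (z + 1)(z + 2).
Hence p(z) = (z + 1) (z + 2), with roots -2, -1.

-2, -1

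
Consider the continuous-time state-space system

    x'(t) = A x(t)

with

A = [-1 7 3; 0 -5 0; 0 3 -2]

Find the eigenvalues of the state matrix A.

-5, -2, -1

det(sI - A) = s^3 - (tr A)s^2 + (M11 + M22 + M33)s - det A, where Mii is the 2×2 principal minor of A obtained by deleting row i and column i.
tr A = (-1) + (-5) + (-2) = -8; M11 = (-5)·(-2) - 0·3 = 10 - 0 = 10; M22 = (-1)·(-2) - 3·0 = 2 - 0 = 2; M33 = (-1)·(-5) - 7·0 = 5 - 0 = 5; sum of minors = 17.
det A = (-1)·((-5)·(-2) - 0·3) - 7·(0·(-2) - 0·0) + 3·(0·3 - (-5)·0) = (-1)·10 - 7·0 + 3·0 = -10.
So p(s) = det(sI - A) = s^3 + 8s^2 + 17s + 10.
Rational-root test: any integer root divides 10. Testing small divisors, s = -1 works: p(-1) = -1 + 8 + (-17) + 10 = 0, so (s + 1) is a factor.
Dividing, p(s) = (s + 1)(s^2 + 7s + 10).
Factor s^2 + 7s + 10: two numbers with sum -7 and product 10 are -2 and -5, so s^2 + 7s + 10 = (s + 2)(s + 5).
Hence p(s) = (s + 1) (s + 2) (s + 5), with roots -5, -2, -1.
All eigenvalues have negative real part, so the system is asymptotically stable.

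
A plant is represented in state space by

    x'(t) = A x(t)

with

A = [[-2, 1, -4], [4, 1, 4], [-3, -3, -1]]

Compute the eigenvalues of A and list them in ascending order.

det(sI - A) = s^3 - (tr A)s^2 + (M11 + M22 + M33)s - det A, where Mii is the 2×2 principal minor of A obtained by deleting row i and column i.
tr A = (-2) + 1 + (-1) = -2; M11 = 1·(-1) - 4·(-3) = -1 - (-12) = 11; M22 = (-2)·(-1) - (-4)·(-3) = 2 - 12 = -10; M33 = (-2)·1 - 1·4 = -2 - 4 = -6; sum of minors = -5.
det A = (-2)·(1·(-1) - 4·(-3)) - 1·(4·(-1) - 4·(-3)) + (-4)·(4·(-3) - 1·(-3)) = (-2)·11 - 1·8 + (-4)·(-9) = 6.
So p(s) = det(sI - A) = s^3 + 2s^2 - 5s - 6.
Rational-root test: any integer root divides -6. Testing small divisors, s = -1 works: p(-1) = -1 + 2 + 5 + (-6) = 0, so (s + 1) is a factor.
Dividing, p(s) = (s + 1)(s^2 + s - 6).
Factor s^2 + s - 6: two numbers with sum -1 and product -6 are 2 and -3, so s^2 + s - 6 = (s - 2)(s + 3).
Hence p(s) = (s - 2) (s + 1) (s + 3), with roots -3, -1, 2.
At least one eigenvalue has non-negative real part, so the system is not asymptotically stable.

-3, -1, 2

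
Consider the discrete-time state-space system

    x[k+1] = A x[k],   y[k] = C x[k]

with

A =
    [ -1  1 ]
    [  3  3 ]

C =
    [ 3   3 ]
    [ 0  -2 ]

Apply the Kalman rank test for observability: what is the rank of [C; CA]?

2

CA = [[6, 12], [-6, -6]]
Observability matrix O = [C; CA] = [[3, 3], [0, -2], [6, 12], [-6, -6]]
Take the 2×2 submatrix of O formed by rows 1, 2: [[3, 3], [0, -2]]. Its determinant is 3·(-2) - 3·0 = -6 - 0 = -6 ≠ 0.
So rank(O) ≥ 2; since O has 2 columns, rank(O) = 2.
rank(O) = 2 = n, so the pair (A, C) is completely observable.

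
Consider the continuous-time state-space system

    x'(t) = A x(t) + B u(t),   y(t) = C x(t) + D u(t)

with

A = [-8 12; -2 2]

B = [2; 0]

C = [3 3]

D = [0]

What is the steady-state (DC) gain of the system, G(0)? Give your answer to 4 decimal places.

-3.0000

G(0) = C(-A)^{-1}B + D = -C A^{-1} B + D.
det A = 8, so A^{-1} = (1/8)·adj(A) = [[1/4, -3/2], [1/4, -1]]
A^{-1} B = [1/2, 1/2]^T
C A^{-1} B = 3
G(0) = D - C A^{-1} B = 0 - (3) = -3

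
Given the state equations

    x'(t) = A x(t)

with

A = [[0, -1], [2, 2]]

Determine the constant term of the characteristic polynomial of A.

2

For a 2×2 matrix, det(sI - A) = s^2 - (tr A)s + det A.
tr A = 2, det A = 2.
So p(s) = s^2 - 2s + 2.
The constant term is 2.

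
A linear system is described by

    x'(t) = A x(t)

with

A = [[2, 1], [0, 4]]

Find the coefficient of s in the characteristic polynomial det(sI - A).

-6

For a 2×2 matrix, det(sI - A) = s^2 - (tr A)s + det A.
tr A = 6, det A = 8.
So p(s) = s^2 - 6s + 8.
The coefficient of s is -6.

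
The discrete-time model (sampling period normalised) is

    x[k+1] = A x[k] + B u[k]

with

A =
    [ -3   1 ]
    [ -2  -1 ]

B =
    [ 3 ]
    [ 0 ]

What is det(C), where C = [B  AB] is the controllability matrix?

AB = [[-9], [-6]]
Controllability matrix C = [B  AB] = [[3, -9], [0, -6]]
det(C) = 3·(-6) - (-9)·0 = -18 - 0 = -18
Since det(C) ≠ 0, rank(C) = 2 and the system is completely controllable.

-18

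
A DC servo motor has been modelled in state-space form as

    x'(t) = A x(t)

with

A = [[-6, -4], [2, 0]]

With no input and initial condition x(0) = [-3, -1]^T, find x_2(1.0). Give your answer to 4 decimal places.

det(sI - A) = s^2 - (tr A)s + det A, with tr A = (-6) + 0 = -6 and det A = (-6)·0 - (-4)·2 = 0 - (-8) = 8.
So p(s) = det(sI - A) = s^2 + 6s + 8.
Factor s^2 + 6s + 8: two numbers with sum -6 and product 8 are -2 and -4, so s^2 + 6s + 8 = (s + 2)(s + 4).
Hence p(s) = (s + 2) (s + 4), with roots -4, -2.
The eigenvalues -4, -2 are distinct and real, so A is diagonalisable and x(t) = e^{At} x(0) = V diag(e^{λ_i t}) V^{-1} x(0), where the columns of V are the eigenvectors.
λ = -4: A - (-4)I = [[-2, -4], [2, 4]]. Row 1 gives (-2)·v1 + (-4)·v2 = 0, so take v_1 = [2, -1]^T.
λ = -2: A - (-2)I = [[-4, -4], [2, 2]]. Row 1 gives (-4)·v1 + (-4)·v2 = 0, so take v_2 = [-1, 1]^T.
V = [v_1 v_2] = [[2, -1], [-1, 1]] has det V = 1, so V^{-1} = adj(V)/det V = [[1, 1], [1, 2]].
Modal coordinates z(0) = V^{-1} x(0): 1·(-3) + 1·(-1) = -4; 1·(-3) + 2·(-1) = -5; so z(0) = [-4, -5]^T.
x_2(t) = Σ_i (v_i)_2 · z_i(0) · e^{λ_i t} (row 2 of V times the modal terms).
x_2(1.0) = (-1)·(-4)·e^{-4·1.0} + 1·(-5)·e^{-2·1.0} = 4·0.018316 + (-5)·0.135335 = -0.6034.

-0.6034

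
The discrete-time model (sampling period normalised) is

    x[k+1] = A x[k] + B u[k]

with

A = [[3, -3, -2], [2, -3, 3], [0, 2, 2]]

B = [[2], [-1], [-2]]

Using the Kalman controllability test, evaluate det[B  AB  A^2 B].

AB = [[13], [1], [-6]]
A^2B = [[48], [5], [-10]]
Controllability matrix C = [B  AB  A^2B] = [[2, 13, 48], [-1, 1, 5], [-2, -6, -10]]
Expanding along the first row, det(C) = 2·(1·(-10) - 5·(-6)) - 13·((-1)·(-10) - 5·(-2)) + 48·((-1)·(-6) - 1·(-2)) = 2·20 - 13·20 + 48·8 = 164
Since det(C) ≠ 0, rank(C) = 3 and the system is completely controllable.

164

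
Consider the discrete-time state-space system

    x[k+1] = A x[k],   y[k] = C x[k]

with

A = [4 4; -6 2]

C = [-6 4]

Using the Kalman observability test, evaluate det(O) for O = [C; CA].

288

CA = [[-48, -16]]
Observability matrix O = [C; CA] = [[-6, 4], [-48, -16]]
det(O) = (-6)·(-16) - 4·(-48) = 96 - (-192) = 288
Since det(O) ≠ 0, rank(O) = 2 and the system is completely observable.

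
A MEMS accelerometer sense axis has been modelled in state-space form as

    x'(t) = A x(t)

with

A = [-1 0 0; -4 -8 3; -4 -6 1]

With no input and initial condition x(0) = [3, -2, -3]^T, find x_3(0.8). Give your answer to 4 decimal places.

-1.7151

det(sI - A) = s^3 - (tr A)s^2 + (M11 + M22 + M33)s - det A, where Mii is the 2×2 principal minor of A obtained by deleting row i and column i.
tr A = (-1) + (-8) + 1 = -8; M11 = (-8)·1 - 3·(-6) = -8 - (-18) = 10; M22 = (-1)·1 - 0·(-4) = -1 - 0 = -1; M33 = (-1)·(-8) - 0·(-4) = 8 - 0 = 8; sum of minors = 17.
det A = (-1)·((-8)·1 - 3·(-6)) - 0·((-4)·1 - 3·(-4)) + 0·((-4)·(-6) - (-8)·(-4)) = (-1)·10 - 0·8 + 0·(-8) = -10.
So p(s) = det(sI - A) = s^3 + 8s^2 + 17s + 10.
Rational-root test: any integer root divides 10. Testing small divisors, s = -1 works: p(-1) = -1 + 8 + (-17) + 10 = 0, so (s + 1) is a factor.
Dividing, p(s) = (s + 1)(s^2 + 7s + 10).
Factor s^2 + 7s + 10: two numbers with sum -7 and product 10 are -2 and -5, so s^2 + 7s + 10 = (s + 2)(s + 5).
Hence p(s) = (s + 1) (s + 2) (s + 5), with roots -5, -2, -1.
The eigenvalues -5, -2, -1 are distinct and real, so A is diagonalisable and x(t) = e^{At} x(0) = V diag(e^{λ_i t}) V^{-1} x(0), where the columns of V are the eigenvectors.
λ = -5: A - (-5)I = [[4, 0, 0], [-4, -3, 3], [-4, -6, 6]]. v must be orthogonal to every row; (row 1) × (row 2) = [0, -12, -12], so take v_1 = [0, -1, -1]^T.
λ = -2: A - (-2)I = [[1, 0, 0], [-4, -6, 3], [-4, -6, 3]]. v must be orthogonal to every row; (row 1) × (row 2) = [0, -3, -6], so take v_2 = [0, -1, -2]^T.
λ = -1: A - (-1)I = [[0, 0, 0], [-4, -7, 3], [-4, -6, 2]]. v must be orthogonal to every row; (row 2) × (row 3) = [4, -4, -4], so take v_3 = [1, -1, -1]^T.
V = [v_1 v_2 v_3] = [[0, 0, 1], [-1, -1, -1], [-1, -2, -1]] has det V = 1, so V^{-1} = adj(V)/det V = [[-1, -2, 1], [0, 1, -1], [1, 0, 0]].
Modal coordinates z(0) = V^{-1} x(0): (-1)·3 + (-2)·(-2) + 1·(-3) = -2; 0·3 + 1·(-2) + (-1)·(-3) = 1; 1·3 + 0·(-2) + 0·(-3) = 3; so z(0) = [-2, 1, 3]^T.
x_3(t) = Σ_i (v_i)_3 · z_i(0) · e^{λ_i t} (row 3 of V times the modal terms).
x_3(0.8) = (-1)·(-2)·e^{-5·0.8} + (-2)·1·e^{-2·0.8} + (-1)·3·e^{-1·0.8} = 2·0.018316 + (-2)·0.201897 + (-3)·0.449329 = -1.7151.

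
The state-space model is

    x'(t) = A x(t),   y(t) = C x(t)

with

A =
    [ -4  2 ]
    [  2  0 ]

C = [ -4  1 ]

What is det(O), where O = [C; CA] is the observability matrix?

CA = [[18, -8]]
Observability matrix O = [C; CA] = [[-4, 1], [18, -8]]
det(O) = (-4)·(-8) - 1·18 = 32 - 18 = 14
Since det(O) ≠ 0, rank(O) = 2 and the system is completely observable.

14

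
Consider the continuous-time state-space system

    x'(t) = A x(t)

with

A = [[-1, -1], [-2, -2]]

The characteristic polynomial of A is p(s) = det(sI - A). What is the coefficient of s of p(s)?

3

For a 2×2 matrix, det(sI - A) = s^2 - (tr A)s + det A.
tr A = -3, det A = 0.
So p(s) = s^2 + 3s.
The coefficient of s is 3.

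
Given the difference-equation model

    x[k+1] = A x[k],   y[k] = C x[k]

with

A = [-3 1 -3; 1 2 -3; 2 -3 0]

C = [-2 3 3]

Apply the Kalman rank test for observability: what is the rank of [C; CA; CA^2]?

CA = [[15, -5, -3]]
CA^2 = [[-56, 14, -30]]
Observability matrix O = [C; CA; CA^2] = [[-2, 3, 3], [15, -5, -3], [-56, 14, -30]]
det(O) = (-2)·((-5)·(-30) - (-3)·14) - 3·(15·(-30) - (-3)·(-56)) + 3·(15·14 - (-5)·(-56)) = (-2)·192 - 3·(-618) + 3·(-70) = 1260 ≠ 0, so rank(O) = 3.
rank(O) = 3 = n, so the pair (A, C) is completely observable.

3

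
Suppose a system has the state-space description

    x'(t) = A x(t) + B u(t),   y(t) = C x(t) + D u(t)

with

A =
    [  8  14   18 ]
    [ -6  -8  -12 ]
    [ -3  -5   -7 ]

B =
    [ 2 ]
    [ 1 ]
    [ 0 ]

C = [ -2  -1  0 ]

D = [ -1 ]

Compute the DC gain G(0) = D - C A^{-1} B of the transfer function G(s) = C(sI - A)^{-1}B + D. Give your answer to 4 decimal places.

G(0) = C(-A)^{-1}B + D = -C A^{-1} B + D.
det A = -8, so A^{-1} = (1/-8)·adj(A) = [[1/2, -1, 3], [3/4, 1/4, 3/2], [-3/4, 1/4, -5/2]]
A^{-1} B = [0, 7/4, -5/4]^T
C A^{-1} B = -7/4
G(0) = D - C A^{-1} B = -1 - (-7/4) = 3/4 ≈ 0.7500

0.7500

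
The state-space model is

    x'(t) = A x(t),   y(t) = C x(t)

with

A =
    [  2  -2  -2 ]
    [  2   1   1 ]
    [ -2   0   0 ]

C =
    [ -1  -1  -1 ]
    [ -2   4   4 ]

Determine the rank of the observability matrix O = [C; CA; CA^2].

CA = [[-2, 1, 1], [-4, 8, 8]]
CA^2 = [[-4, 5, 5], [-8, 16, 16]]
Observability matrix O = [C; CA; CA^2] = [[-1, -1, -1], [-2, 4, 4], [-2, 1, 1], [-4, 8, 8], [-4, 5, 5], [-8, 16, 16]]
The columns c1, c2, c3 of O are linearly dependent: -c2 + c3 = 0 (check each entry), so rank(O) ≤ 2.
The 2×2 minor from rows 1, 2, columns 1, 2 is (-1)·4 - (-1)·(-2) = -4 - 2 = -6 ≠ 0, so rank(O) = 2.
rank(O) = 2 < n = 3, so the pair (A, C) is not completely observable.

2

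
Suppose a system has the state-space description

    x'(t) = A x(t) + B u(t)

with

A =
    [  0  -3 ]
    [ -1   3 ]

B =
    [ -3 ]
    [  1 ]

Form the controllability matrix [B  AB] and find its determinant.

AB = [[-3], [6]]
Controllability matrix C = [B  AB] = [[-3, -3], [1, 6]]
det(C) = (-3)·6 - (-3)·1 = -18 - (-3) = -15
Since det(C) ≠ 0, rank(C) = 2 and the system is completely controllable.

-15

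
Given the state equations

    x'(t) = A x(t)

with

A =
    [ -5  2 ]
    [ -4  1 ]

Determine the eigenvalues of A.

det(sI - A) = s^2 - (tr A)s + det A, with tr A = (-5) + 1 = -4 and det A = (-5)·1 - 2·(-4) = -5 - (-8) = 3.
So p(s) = det(sI - A) = s^2 + 4s + 3.
Factor s^2 + 4s + 3: two numbers with sum -4 and product 3 are -1 and -3, so s^2 + 4s + 3 = (s + 1)(s + 3).
Hence p(s) = (s + 1) (s + 3), with roots -3, -1.
All eigenvalues have negative real part, so the system is asymptotically stable.

-3, -1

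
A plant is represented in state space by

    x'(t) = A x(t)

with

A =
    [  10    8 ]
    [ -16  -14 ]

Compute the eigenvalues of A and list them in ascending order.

det(sI - A) = s^2 - (tr A)s + det A, with tr A = 10 + (-14) = -4 and det A = 10·(-14) - 8·(-16) = -140 - (-128) = -12.
So p(s) = det(sI - A) = s^2 + 4s - 12.
Factor s^2 + 4s - 12: two numbers with sum -4 and product -12 are 2 and -6, so s^2 + 4s - 12 = (s - 2)(s + 6).
Hence p(s) = (s - 2) (s + 6), with roots -6, 2.
At least one eigenvalue has non-negative real part, so the system is not asymptotically stable.

-6, 2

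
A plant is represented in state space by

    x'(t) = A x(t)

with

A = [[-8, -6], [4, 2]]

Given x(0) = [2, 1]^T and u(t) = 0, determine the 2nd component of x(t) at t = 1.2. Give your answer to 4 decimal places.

0.5856

det(sI - A) = s^2 - (tr A)s + det A, with tr A = (-8) + 2 = -6 and det A = (-8)·2 - (-6)·4 = -16 - (-24) = 8.
So p(s) = det(sI - A) = s^2 + 6s + 8.
Factor s^2 + 6s + 8: two numbers with sum -6 and product 8 are -2 and -4, so s^2 + 6s + 8 = (s + 2)(s + 4).
Hence p(s) = (s + 2) (s + 4), with roots -4, -2.
The eigenvalues -4, -2 are distinct and real, so A is diagonalisable and x(t) = e^{At} x(0) = V diag(e^{λ_i t}) V^{-1} x(0), where the columns of V are the eigenvectors.
λ = -4: A - (-4)I = [[-4, -6], [4, 6]]. Row 1 gives (-4)·v1 + (-6)·v2 = 0, so take v_1 = [3, -2]^T.
λ = -2: A - (-2)I = [[-6, -6], [4, 4]]. Row 1 gives (-6)·v1 + (-6)·v2 = 0, so take v_2 = [-1, 1]^T.
V = [v_1 v_2] = [[3, -1], [-2, 1]] has det V = 1, so V^{-1} = adj(V)/det V = [[1, 1], [2, 3]].
Modal coordinates z(0) = V^{-1} x(0): 1·2 + 1·1 = 3; 2·2 + 3·1 = 7; so z(0) = [3, 7]^T.
x_2(t) = Σ_i (v_i)_2 · z_i(0) · e^{λ_i t} (row 2 of V times the modal terms).
x_2(1.2) = (-2)·3·e^{-4·1.2} + 1·7·e^{-2·1.2} = (-6)·0.008230 + 7·0.090718 = 0.5856.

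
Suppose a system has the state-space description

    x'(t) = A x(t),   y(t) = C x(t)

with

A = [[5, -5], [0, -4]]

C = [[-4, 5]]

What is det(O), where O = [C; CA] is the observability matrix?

100

CA = [[-20, 0]]
Observability matrix O = [C; CA] = [[-4, 5], [-20, 0]]
det(O) = (-4)·0 - 5·(-20) = 0 - (-100) = 100
Since det(O) ≠ 0, rank(O) = 2 and the system is completely observable.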